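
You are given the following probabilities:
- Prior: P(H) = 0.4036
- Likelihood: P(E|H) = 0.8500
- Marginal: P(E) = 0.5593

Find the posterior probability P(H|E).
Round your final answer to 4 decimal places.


Using Bayes' theorem:

P(H|E) = P(E|H) × P(H) / P(E)
       = 0.8500 × 0.4036 / 0.5593
       = 0.34306000 / 0.5593
       = 0.6134

The evidence strengthens our belief in H.
Prior: 0.4036 → Posterior: 0.6134


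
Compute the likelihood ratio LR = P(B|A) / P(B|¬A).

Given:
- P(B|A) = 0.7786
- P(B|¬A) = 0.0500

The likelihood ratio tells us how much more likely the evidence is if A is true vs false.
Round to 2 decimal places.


Likelihood Ratio (LR) = P(B|A) / P(B|¬A)

LR = 0.7786 / 0.0500
   = 15.57

The evidence is 15.57 times more likely if A is true than if A is false.
Because LR exceeds 1, B is evidence for A.


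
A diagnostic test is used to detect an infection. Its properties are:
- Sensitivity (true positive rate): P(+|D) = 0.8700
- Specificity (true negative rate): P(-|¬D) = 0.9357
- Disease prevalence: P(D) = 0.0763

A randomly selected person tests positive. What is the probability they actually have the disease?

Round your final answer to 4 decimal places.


Let D = has disease, + = positive test

Given:
- P(D) = 0.0763 (prevalence)
- P(+|D) = 0.8700 (sensitivity)
- P(-|¬D) = 0.9357 (specificity)
- P(+|¬D) = 0.0643 (false positive rate = 1 - specificity)

Step 1: Find P(+)
P(+) = P(+|D)P(D) + P(+|¬D)P(¬D)
     = 0.8700 × 0.0763 + 0.0643 × 0.9237
     = 0.06638100 + 0.05939391
     = 0.12577491

Step 2: Apply Bayes' theorem for P(D|+)
P(D|+) = P(+|D)P(D) / P(+)
       = 0.06638100 / 0.12577491
       = 0.5278


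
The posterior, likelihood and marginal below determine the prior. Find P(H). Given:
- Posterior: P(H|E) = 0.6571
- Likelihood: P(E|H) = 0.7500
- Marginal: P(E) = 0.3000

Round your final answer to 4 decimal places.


From Bayes' theorem: P(H|E) = P(E|H) × P(H) / P(E)

Rearranging for P(H):
P(H) = P(H|E) × P(E) / P(E|H)
     = 0.6571 × 0.3000 / 0.7500
     = 0.19713000 / 0.7500
     = 0.2628


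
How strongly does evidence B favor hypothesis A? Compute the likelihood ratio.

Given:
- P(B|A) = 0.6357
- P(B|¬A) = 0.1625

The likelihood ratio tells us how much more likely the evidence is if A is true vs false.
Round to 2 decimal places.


Likelihood Ratio (LR) = P(B|A) / P(B|¬A)

LR = 0.6357 / 0.1625
   = 3.91

The evidence is 3.91 times more likely if A is true than if A is false.
LR > 1, so observing B raises the odds in favor of A.


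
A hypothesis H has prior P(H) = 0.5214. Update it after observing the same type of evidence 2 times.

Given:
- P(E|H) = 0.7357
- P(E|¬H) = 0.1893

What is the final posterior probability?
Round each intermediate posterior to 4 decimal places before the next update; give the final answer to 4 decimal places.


Sequential Bayesian updating:

Initial prior: P(H) = 0.5214

Update 1:
  P(E) = 0.7357 × 0.5214 + 0.1893 × 0.4786 = 0.38359398 + 0.09059898 = 0.47419296
  P(H|E) = 0.38359398 / 0.47419296 = 0.8089

Update 2:
  P(E) = 0.7357 × 0.8089 + 0.1893 × 0.1911 = 0.59510773 + 0.03617523 = 0.63128296
  P(H|E) = 0.59510773 / 0.63128296 = 0.9427

Final posterior: 0.9427


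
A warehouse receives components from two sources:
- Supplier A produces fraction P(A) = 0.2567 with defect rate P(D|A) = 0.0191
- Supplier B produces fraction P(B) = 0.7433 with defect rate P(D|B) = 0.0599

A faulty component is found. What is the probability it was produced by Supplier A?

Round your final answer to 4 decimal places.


Let A = from Supplier A, D = faulty

Given:
- P(A) = 0.2567, P(B) = 0.7433
- P(D|A) = 0.0191, P(D|B) = 0.0599

Step 1: Find P(D)
P(D) = P(D|A)P(A) + P(D|B)P(B)
     = 0.0191 × 0.2567 + 0.0599 × 0.7433
     = 0.00490297 + 0.04452367
     = 0.04942664

Step 2: Apply Bayes' theorem
P(A|D) = P(D|A)P(A) / P(D)
       = 0.00490297 / 0.04942664
       = 0.0992


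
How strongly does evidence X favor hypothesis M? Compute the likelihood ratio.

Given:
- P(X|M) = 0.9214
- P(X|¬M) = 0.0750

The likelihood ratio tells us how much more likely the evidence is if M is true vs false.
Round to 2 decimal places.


Likelihood Ratio (LR) = P(X|M) / P(X|¬M)

LR = 0.9214 / 0.0750
   = 12.29

The evidence is 12.29 times more likely if M is true than if M is false.
Because LR exceeds 1, X is evidence for M.


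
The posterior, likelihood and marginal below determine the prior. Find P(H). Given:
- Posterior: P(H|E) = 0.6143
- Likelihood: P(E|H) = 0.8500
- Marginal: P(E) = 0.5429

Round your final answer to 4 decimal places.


From Bayes' theorem: P(H|E) = P(E|H) × P(H) / P(E)

Rearranging for P(H):
P(H) = P(H|E) × P(E) / P(E|H)
     = 0.6143 × 0.5429 / 0.8500
     = 0.33350347 / 0.8500
     = 0.3924


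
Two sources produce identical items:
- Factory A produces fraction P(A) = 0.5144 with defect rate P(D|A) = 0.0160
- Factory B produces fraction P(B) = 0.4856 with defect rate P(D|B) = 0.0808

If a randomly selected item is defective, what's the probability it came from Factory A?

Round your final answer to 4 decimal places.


Let A = from Factory A, D = defective

Given:
- P(A) = 0.5144, P(B) = 0.4856
- P(D|A) = 0.0160, P(D|B) = 0.0808

Step 1: Find P(D)
P(D) = P(D|A)P(A) + P(D|B)P(B)
     = 0.0160 × 0.5144 + 0.0808 × 0.4856
     = 0.00823040 + 0.03923648
     = 0.04746688

Step 2: Apply Bayes' theorem
P(A|D) = P(D|A)P(A) / P(D)
       = 0.00823040 / 0.04746688
       = 0.1734


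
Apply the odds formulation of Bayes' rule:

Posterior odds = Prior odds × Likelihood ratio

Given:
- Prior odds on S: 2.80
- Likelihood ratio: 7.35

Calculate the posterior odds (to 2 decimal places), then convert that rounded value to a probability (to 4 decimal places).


Step 1: Calculate posterior odds
Posterior odds = Prior odds × LR
               = 2.80 × 7.35
               = 20.58

Step 2: Convert to probability
P(S|E) = Posterior odds / (1 + Posterior odds)
       = 20.58 / (1 + 20.58)
       = 20.58 / 21.58
       = 0.9537

The evidence increased P(S) from 0.7368 to 0.9537.


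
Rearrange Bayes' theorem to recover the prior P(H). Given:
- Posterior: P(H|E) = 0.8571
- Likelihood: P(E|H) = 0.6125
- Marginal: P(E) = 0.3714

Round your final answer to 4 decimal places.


From Bayes' theorem: P(H|E) = P(E|H) × P(H) / P(E)

Rearranging for P(H):
P(H) = P(H|E) × P(E) / P(E|H)
     = 0.8571 × 0.3714 / 0.6125
     = 0.31832694 / 0.6125
     = 0.5197


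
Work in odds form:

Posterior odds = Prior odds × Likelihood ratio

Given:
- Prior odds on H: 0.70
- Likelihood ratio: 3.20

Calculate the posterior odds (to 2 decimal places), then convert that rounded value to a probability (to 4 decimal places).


Step 1: Calculate posterior odds
Posterior odds = Prior odds × LR
               = 0.70 × 3.20
               = 2.24

Step 2: Convert to probability
P(H|E) = Posterior odds / (1 + Posterior odds)
       = 2.24 / (1 + 2.24)
       = 2.24 / 3.24
       = 0.6914

The evidence increased P(H) from 0.4118 to 0.6914.


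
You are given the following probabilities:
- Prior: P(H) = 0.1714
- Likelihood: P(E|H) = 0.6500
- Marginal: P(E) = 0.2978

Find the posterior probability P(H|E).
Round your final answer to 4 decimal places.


Using Bayes' theorem:

P(H|E) = P(E|H) × P(H) / P(E)
       = 0.6500 × 0.1714 / 0.2978
       = 0.11141000 / 0.2978
       = 0.3741

The evidence strengthens our belief in H.
Prior: 0.1714 → Posterior: 0.3741


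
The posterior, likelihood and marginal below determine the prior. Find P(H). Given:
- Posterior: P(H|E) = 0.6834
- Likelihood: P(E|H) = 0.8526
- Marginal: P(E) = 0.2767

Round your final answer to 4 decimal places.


From Bayes' theorem: P(H|E) = P(E|H) × P(H) / P(E)

Rearranging for P(H):
P(H) = P(H|E) × P(E) / P(E|H)
     = 0.6834 × 0.2767 / 0.8526
     = 0.18909678 / 0.8526
     = 0.2218


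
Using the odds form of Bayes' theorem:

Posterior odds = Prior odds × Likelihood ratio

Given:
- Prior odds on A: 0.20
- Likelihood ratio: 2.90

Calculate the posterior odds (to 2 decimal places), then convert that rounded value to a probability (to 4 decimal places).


Step 1: Calculate posterior odds
Posterior odds = Prior odds × LR
               = 0.20 × 2.90
               = 0.58

Step 2: Convert to probability
P(A|E) = Posterior odds / (1 + Posterior odds)
       = 0.58 / (1 + 0.58)
       = 0.58 / 1.58
       = 0.3671

The evidence increased P(A) from 0.1667 to 0.3671.


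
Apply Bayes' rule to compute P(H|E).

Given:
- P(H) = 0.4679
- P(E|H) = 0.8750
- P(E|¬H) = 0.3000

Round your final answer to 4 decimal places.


Bayes' theorem: P(H|E) = P(E|H) × P(H) / P(E)

Step 1: Calculate P(E) using law of total probability
P(E) = P(E|H)P(H) + P(E|¬H)P(¬H)
     = 0.8750 × 0.4679 + 0.3000 × 0.5321
     = 0.40941250 + 0.15963000
     = 0.56904250

Step 2: Apply Bayes' theorem
P(H|E) = P(E|H) × P(H) / P(E)
       = 0.40941250 / 0.56904250
       = 0.7195


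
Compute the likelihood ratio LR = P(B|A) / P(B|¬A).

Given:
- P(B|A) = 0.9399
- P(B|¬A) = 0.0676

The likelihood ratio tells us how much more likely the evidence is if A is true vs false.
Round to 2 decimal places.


Likelihood Ratio (LR) = P(B|A) / P(B|¬A)

LR = 0.9399 / 0.0676
   = 13.90

The evidence is 13.90 times more likely if A is true than if A is false.
Since LR > 1, the evidence supports A over ¬A.


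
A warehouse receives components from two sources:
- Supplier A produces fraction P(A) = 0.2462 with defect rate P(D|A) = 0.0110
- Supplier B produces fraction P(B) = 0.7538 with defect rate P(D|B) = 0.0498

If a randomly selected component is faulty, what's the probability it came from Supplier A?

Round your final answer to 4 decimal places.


Let A = from Supplier A, D = faulty

Given:
- P(A) = 0.2462, P(B) = 0.7538
- P(D|A) = 0.0110, P(D|B) = 0.0498

Step 1: Find P(D)
P(D) = P(D|A)P(A) + P(D|B)P(B)
     = 0.0110 × 0.2462 + 0.0498 × 0.7538
     = 0.00270820 + 0.03753924
     = 0.04024744

Step 2: Apply Bayes' theorem
P(A|D) = P(D|A)P(A) / P(D)
       = 0.00270820 / 0.04024744
       = 0.0673


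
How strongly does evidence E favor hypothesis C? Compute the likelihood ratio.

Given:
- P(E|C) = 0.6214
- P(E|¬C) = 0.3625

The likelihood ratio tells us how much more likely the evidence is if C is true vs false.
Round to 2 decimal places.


Likelihood Ratio (LR) = P(E|C) / P(E|¬C)

LR = 0.6214 / 0.3625
   = 1.71

The evidence is 1.71 times more likely if C is true than if C is false.
LR > 1, so observing E raises the odds in favor of C.


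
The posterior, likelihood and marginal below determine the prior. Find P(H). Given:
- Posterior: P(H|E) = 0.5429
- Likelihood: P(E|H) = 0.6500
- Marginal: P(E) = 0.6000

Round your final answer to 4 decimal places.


From Bayes' theorem: P(H|E) = P(E|H) × P(H) / P(E)

Rearranging for P(H):
P(H) = P(H|E) × P(E) / P(E|H)
     = 0.5429 × 0.6000 / 0.6500
     = 0.32574000 / 0.6500
     = 0.5011


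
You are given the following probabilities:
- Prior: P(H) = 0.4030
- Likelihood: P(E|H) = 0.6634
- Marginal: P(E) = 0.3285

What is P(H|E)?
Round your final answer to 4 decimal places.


Using Bayes' theorem:

P(H|E) = P(E|H) × P(H) / P(E)
       = 0.6634 × 0.4030 / 0.3285
       = 0.26735020 / 0.3285
       = 0.8139

The evidence strengthens our belief in H.
Prior: 0.4030 → Posterior: 0.8139


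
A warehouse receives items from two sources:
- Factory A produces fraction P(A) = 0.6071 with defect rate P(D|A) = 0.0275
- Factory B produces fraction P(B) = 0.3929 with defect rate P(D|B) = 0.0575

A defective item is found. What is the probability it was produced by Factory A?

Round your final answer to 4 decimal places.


Let A = from Factory A, D = defective

Given:
- P(A) = 0.6071, P(B) = 0.3929
- P(D|A) = 0.0275, P(D|B) = 0.0575

Step 1: Find P(D)
P(D) = P(D|A)P(A) + P(D|B)P(B)
     = 0.0275 × 0.6071 + 0.0575 × 0.3929
     = 0.01669525 + 0.02259175
     = 0.03928700

Step 2: Apply Bayes' theorem
P(A|D) = P(D|A)P(A) / P(D)
       = 0.01669525 / 0.03928700
       = 0.4250


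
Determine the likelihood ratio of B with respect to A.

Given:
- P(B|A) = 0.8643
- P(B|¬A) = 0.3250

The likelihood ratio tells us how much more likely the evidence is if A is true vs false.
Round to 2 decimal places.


Likelihood Ratio (LR) = P(B|A) / P(B|¬A)

LR = 0.8643 / 0.3250
   = 2.66

The evidence is 2.66 times more likely if A is true than if A is false.
LR > 1, so observing B raises the odds in favor of A.


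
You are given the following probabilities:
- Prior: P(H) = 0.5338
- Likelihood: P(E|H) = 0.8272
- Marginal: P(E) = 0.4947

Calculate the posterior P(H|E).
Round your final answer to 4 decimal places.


Using Bayes' theorem:

P(H|E) = P(E|H) × P(H) / P(E)
       = 0.8272 × 0.5338 / 0.4947
       = 0.44155936 / 0.4947
       = 0.8926

The evidence strengthens our belief in H.
Prior: 0.5338 → Posterior: 0.8926


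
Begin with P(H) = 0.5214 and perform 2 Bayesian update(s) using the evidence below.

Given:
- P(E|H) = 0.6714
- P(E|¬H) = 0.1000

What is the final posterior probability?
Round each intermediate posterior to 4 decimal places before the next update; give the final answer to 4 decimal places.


Sequential Bayesian updating:

Initial prior: P(H) = 0.5214

Update 1:
  P(E) = 0.6714 × 0.5214 + 0.1000 × 0.4786 = 0.35006796 + 0.04786000 = 0.39792796
  P(H|E) = 0.35006796 / 0.39792796 = 0.8797

Update 2:
  P(E) = 0.6714 × 0.8797 + 0.1000 × 0.1203 = 0.59063058 + 0.01203000 = 0.60266058
  P(H|E) = 0.59063058 / 0.60266058 = 0.9800

Final posterior: 0.9800


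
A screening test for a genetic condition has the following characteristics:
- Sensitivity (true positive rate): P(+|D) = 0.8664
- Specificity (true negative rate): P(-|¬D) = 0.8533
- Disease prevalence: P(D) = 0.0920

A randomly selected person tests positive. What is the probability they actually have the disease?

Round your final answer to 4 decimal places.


Let D = has disease, + = positive test

Given:
- P(D) = 0.0920 (prevalence)
- P(+|D) = 0.8664 (sensitivity)
- P(-|¬D) = 0.8533 (specificity)
- P(+|¬D) = 0.1467 (false positive rate = 1 - specificity)

Step 1: Find P(+)
P(+) = P(+|D)P(D) + P(+|¬D)P(¬D)
     = 0.8664 × 0.0920 + 0.1467 × 0.9080
     = 0.07970880 + 0.13320360
     = 0.21291240

Step 2: Apply Bayes' theorem for P(D|+)
P(D|+) = P(+|D)P(D) / P(+)
       = 0.07970880 / 0.21291240
       = 0.3744


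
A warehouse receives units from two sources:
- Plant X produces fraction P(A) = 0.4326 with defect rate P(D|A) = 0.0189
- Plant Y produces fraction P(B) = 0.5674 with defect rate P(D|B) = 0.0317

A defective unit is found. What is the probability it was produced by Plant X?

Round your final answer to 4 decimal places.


Let A = from Plant X, D = defective

Given:
- P(A) = 0.4326, P(B) = 0.5674
- P(D|A) = 0.0189, P(D|B) = 0.0317

Step 1: Find P(D)
P(D) = P(D|A)P(A) + P(D|B)P(B)
     = 0.0189 × 0.4326 + 0.0317 × 0.5674
     = 0.00817614 + 0.01798658
     = 0.02616272

Step 2: Apply Bayes' theorem
P(A|D) = P(D|A)P(A) / P(D)
       = 0.00817614 / 0.02616272
       = 0.3125


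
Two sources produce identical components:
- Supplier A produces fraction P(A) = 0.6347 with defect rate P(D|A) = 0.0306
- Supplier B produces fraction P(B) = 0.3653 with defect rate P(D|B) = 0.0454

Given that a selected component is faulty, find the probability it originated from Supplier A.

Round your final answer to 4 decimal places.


Let A = from Supplier A, D = faulty

Given:
- P(A) = 0.6347, P(B) = 0.3653
- P(D|A) = 0.0306, P(D|B) = 0.0454

Step 1: Find P(D)
P(D) = P(D|A)P(A) + P(D|B)P(B)
     = 0.0306 × 0.6347 + 0.0454 × 0.3653
     = 0.01942182 + 0.01658462
     = 0.03600644

Step 2: Apply Bayes' theorem
P(A|D) = P(D|A)P(A) / P(D)
       = 0.01942182 / 0.03600644
       = 0.5394


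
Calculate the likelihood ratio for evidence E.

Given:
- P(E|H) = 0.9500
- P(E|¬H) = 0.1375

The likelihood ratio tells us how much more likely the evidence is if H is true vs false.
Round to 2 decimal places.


Likelihood Ratio (LR) = P(E|H) / P(E|¬H)

LR = 0.9500 / 0.1375
   = 6.91

The evidence is 6.91 times more likely if H is true than if H is false.
Because LR exceeds 1, E is evidence for H.


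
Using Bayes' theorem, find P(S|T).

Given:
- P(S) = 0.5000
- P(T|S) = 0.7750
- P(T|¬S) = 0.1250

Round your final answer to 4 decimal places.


Bayes' theorem: P(S|T) = P(T|S) × P(S) / P(T)

Step 1: Calculate P(T) using law of total probability
P(T) = P(T|S)P(S) + P(T|¬S)P(¬S)
     = 0.7750 × 0.5000 + 0.1250 × 0.5000
     = 0.38750000 + 0.06250000
     = 0.45000000

Step 2: Apply Bayes' theorem
P(S|T) = P(T|S) × P(S) / P(T)
       = 0.38750000 / 0.45000000
       = 0.8611


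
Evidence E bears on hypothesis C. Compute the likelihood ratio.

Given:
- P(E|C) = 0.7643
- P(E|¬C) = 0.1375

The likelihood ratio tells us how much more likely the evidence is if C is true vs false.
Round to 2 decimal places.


Likelihood Ratio (LR) = P(E|C) / P(E|¬C)

LR = 0.7643 / 0.1375
   = 5.56

The evidence is 5.56 times more likely if C is true than if C is false.
Because LR exceeds 1, E is evidence for C.


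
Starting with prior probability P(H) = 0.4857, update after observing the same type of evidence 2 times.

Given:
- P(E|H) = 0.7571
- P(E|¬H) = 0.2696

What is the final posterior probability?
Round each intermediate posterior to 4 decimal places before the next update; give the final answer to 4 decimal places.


Sequential Bayesian updating:

Initial prior: P(H) = 0.4857

Update 1:
  P(E) = 0.7571 × 0.4857 + 0.2696 × 0.5143 = 0.36772347 + 0.13865528 = 0.50637875
  P(H|E) = 0.36772347 / 0.50637875 = 0.7262

Update 2:
  P(E) = 0.7571 × 0.7262 + 0.2696 × 0.2738 = 0.54980602 + 0.07381648 = 0.62362250
  P(H|E) = 0.54980602 / 0.62362250 = 0.8816

Final posterior: 0.8816


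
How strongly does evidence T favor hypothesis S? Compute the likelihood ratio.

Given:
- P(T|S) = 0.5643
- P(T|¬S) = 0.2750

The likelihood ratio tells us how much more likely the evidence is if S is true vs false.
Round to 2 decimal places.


Likelihood Ratio (LR) = P(T|S) / P(T|¬S)

LR = 0.5643 / 0.2750
   = 2.05

The evidence is 2.05 times more likely if S is true than if S is false.
LR > 1, so observing T raises the odds in favor of S.


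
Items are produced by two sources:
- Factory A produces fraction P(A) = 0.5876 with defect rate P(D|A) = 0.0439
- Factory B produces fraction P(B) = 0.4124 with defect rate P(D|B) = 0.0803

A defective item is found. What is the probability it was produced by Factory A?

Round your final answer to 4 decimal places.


Let A = from Factory A, D = defective

Given:
- P(A) = 0.5876, P(B) = 0.4124
- P(D|A) = 0.0439, P(D|B) = 0.0803

Step 1: Find P(D)
P(D) = P(D|A)P(A) + P(D|B)P(B)
     = 0.0439 × 0.5876 + 0.0803 × 0.4124
     = 0.02579564 + 0.03311572
     = 0.05891136

Step 2: Apply Bayes' theorem
P(A|D) = P(D|A)P(A) / P(D)
       = 0.02579564 / 0.05891136
       = 0.4379


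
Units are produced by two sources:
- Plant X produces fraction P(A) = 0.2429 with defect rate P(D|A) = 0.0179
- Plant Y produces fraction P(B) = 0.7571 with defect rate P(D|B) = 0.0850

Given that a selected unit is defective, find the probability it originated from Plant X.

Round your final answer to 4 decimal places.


Let A = from Plant X, D = defective

Given:
- P(A) = 0.2429, P(B) = 0.7571
- P(D|A) = 0.0179, P(D|B) = 0.0850

Step 1: Find P(D)
P(D) = P(D|A)P(A) + P(D|B)P(B)
     = 0.0179 × 0.2429 + 0.0850 × 0.7571
     = 0.00434791 + 0.06435350
     = 0.06870141

Step 2: Apply Bayes' theorem
P(A|D) = P(D|A)P(A) / P(D)
       = 0.00434791 / 0.06870141
       = 0.0633


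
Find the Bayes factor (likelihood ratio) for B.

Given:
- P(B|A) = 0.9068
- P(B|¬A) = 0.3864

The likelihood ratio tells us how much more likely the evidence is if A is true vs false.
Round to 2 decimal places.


Likelihood Ratio (LR) = P(B|A) / P(B|¬A)

LR = 0.9068 / 0.3864
   = 2.35

The evidence is 2.35 times more likely if A is true than if A is false.
Because LR exceeds 1, B is evidence for A.


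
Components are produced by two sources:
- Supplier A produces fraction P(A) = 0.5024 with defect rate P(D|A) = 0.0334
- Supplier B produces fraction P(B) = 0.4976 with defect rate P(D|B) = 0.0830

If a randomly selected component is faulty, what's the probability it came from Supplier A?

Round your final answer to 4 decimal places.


Let A = from Supplier A, D = faulty

Given:
- P(A) = 0.5024, P(B) = 0.4976
- P(D|A) = 0.0334, P(D|B) = 0.0830

Step 1: Find P(D)
P(D) = P(D|A)P(A) + P(D|B)P(B)
     = 0.0334 × 0.5024 + 0.0830 × 0.4976
     = 0.01678016 + 0.04130080
     = 0.05808096

Step 2: Apply Bayes' theorem
P(A|D) = P(D|A)P(A) / P(D)
       = 0.01678016 / 0.05808096
       = 0.2889


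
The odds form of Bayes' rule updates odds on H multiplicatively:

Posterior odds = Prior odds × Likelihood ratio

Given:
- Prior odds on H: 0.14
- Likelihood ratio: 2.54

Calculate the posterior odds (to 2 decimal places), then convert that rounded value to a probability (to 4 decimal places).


Step 1: Calculate posterior odds
Posterior odds = Prior odds × LR
               = 0.14 × 2.54
               = 0.36

Step 2: Convert to probability
P(H|E) = Posterior odds / (1 + Posterior odds)
       = 0.36 / (1 + 0.36)
       = 0.36 / 1.36
       = 0.2647

The evidence increased P(H) from 0.1228 to 0.2647.


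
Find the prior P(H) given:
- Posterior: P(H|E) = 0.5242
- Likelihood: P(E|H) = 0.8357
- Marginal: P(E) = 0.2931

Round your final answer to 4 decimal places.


From Bayes' theorem: P(H|E) = P(E|H) × P(H) / P(E)

Rearranging for P(H):
P(H) = P(H|E) × P(E) / P(E|H)
     = 0.5242 × 0.2931 / 0.8357
     = 0.15364302 / 0.8357
     = 0.1838


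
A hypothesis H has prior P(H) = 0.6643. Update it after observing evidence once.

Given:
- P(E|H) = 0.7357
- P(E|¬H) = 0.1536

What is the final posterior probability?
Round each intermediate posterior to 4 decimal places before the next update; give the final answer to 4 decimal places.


Sequential Bayesian updating:

Initial prior: P(H) = 0.6643

Update 1:
  P(E) = 0.7357 × 0.6643 + 0.1536 × 0.3357 = 0.48872551 + 0.05156352 = 0.54028903
  P(H|E) = 0.48872551 / 0.54028903 = 0.9046

Final posterior: 0.9046


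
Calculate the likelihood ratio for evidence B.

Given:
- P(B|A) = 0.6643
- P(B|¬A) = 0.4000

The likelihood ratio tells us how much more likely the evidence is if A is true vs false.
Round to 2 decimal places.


Likelihood Ratio (LR) = P(B|A) / P(B|¬A)

LR = 0.6643 / 0.4000
   = 1.66

The evidence is 1.66 times more likely if A is true than if A is false.
Since LR > 1, the evidence supports A over ¬A.


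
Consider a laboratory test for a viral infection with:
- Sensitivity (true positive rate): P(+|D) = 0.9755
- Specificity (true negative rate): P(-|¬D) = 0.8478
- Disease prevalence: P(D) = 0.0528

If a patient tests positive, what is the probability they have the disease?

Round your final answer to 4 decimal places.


Let D = has disease, + = positive test

Given:
- P(D) = 0.0528 (prevalence)
- P(+|D) = 0.9755 (sensitivity)
- P(-|¬D) = 0.8478 (specificity)
- P(+|¬D) = 0.1522 (false positive rate = 1 - specificity)

Step 1: Find P(+)
P(+) = P(+|D)P(D) + P(+|¬D)P(¬D)
     = 0.9755 × 0.0528 + 0.1522 × 0.9472
     = 0.05150640 + 0.14416384
     = 0.19567024

Step 2: Apply Bayes' theorem for P(D|+)
P(D|+) = P(+|D)P(D) / P(+)
       = 0.05150640 / 0.19567024
       = 0.2632


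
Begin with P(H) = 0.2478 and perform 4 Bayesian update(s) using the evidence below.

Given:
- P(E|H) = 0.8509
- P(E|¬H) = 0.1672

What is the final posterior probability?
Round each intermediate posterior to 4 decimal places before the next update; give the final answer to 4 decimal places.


Sequential Bayesian updating:

Initial prior: P(H) = 0.2478

Update 1:
  P(E) = 0.8509 × 0.2478 + 0.1672 × 0.7522 = 0.21085302 + 0.12576784 = 0.33662086
  P(H|E) = 0.21085302 / 0.33662086 = 0.6264

Update 2:
  P(E) = 0.8509 × 0.6264 + 0.1672 × 0.3736 = 0.53300376 + 0.06246592 = 0.59546968
  P(H|E) = 0.53300376 / 0.59546968 = 0.8951

Update 3:
  P(E) = 0.8509 × 0.8951 + 0.1672 × 0.1049 = 0.76164059 + 0.01753928 = 0.77917987
  P(H|E) = 0.76164059 / 0.77917987 = 0.9775

Update 4:
  P(E) = 0.8509 × 0.9775 + 0.1672 × 0.0225 = 0.83175475 + 0.00376200 = 0.83551675
  P(H|E) = 0.83175475 / 0.83551675 = 0.9955

Final posterior: 0.9955


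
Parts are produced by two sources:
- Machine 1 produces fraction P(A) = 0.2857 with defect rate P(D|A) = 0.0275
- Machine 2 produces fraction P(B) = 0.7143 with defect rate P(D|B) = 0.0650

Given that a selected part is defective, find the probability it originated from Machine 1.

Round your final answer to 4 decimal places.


Let A = from Machine 1, D = defective

Given:
- P(A) = 0.2857, P(B) = 0.7143
- P(D|A) = 0.0275, P(D|B) = 0.0650

Step 1: Find P(D)
P(D) = P(D|A)P(A) + P(D|B)P(B)
     = 0.0275 × 0.2857 + 0.0650 × 0.7143
     = 0.00785675 + 0.04642950
     = 0.05428625

Step 2: Apply Bayes' theorem
P(A|D) = P(D|A)P(A) / P(D)
       = 0.00785675 / 0.05428625
       = 0.1447


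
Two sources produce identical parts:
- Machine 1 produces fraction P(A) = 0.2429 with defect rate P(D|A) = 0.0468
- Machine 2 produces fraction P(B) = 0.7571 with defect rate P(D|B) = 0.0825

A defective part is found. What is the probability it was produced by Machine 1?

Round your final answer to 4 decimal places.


Let A = from Machine 1, D = defective

Given:
- P(A) = 0.2429, P(B) = 0.7571
- P(D|A) = 0.0468, P(D|B) = 0.0825

Step 1: Find P(D)
P(D) = P(D|A)P(A) + P(D|B)P(B)
     = 0.0468 × 0.2429 + 0.0825 × 0.7571
     = 0.01136772 + 0.06246075
     = 0.07382847

Step 2: Apply Bayes' theorem
P(A|D) = P(D|A)P(A) / P(D)
       = 0.01136772 / 0.07382847
       = 0.1540


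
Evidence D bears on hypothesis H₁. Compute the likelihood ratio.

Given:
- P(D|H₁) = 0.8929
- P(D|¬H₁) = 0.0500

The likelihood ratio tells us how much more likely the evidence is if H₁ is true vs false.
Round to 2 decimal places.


Likelihood Ratio (LR) = P(D|H₁) / P(D|¬H₁)

LR = 0.8929 / 0.0500
   = 17.86

The evidence is 17.86 times more likely if H₁ is true than if H₁ is false.
Because LR exceeds 1, D is evidence for H₁.


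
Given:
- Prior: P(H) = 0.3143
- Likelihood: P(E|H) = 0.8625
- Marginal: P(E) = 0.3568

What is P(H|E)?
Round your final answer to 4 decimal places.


Using Bayes' theorem:

P(H|E) = P(E|H) × P(H) / P(E)
       = 0.8625 × 0.3143 / 0.3568
       = 0.27108375 / 0.3568
       = 0.7598

The evidence strengthens our belief in H.
Prior: 0.3143 → Posterior: 0.7598


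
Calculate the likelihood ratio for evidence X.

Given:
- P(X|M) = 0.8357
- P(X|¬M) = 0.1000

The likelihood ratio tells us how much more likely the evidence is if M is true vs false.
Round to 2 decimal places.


Likelihood Ratio (LR) = P(X|M) / P(X|¬M)

LR = 0.8357 / 0.1000
   = 8.36

The evidence is 8.36 times more likely if M is true than if M is false.
Because LR exceeds 1, X is evidence for M.


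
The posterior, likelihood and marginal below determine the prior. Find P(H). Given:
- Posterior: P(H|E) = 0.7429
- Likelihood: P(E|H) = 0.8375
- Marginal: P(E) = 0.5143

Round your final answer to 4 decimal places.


From Bayes' theorem: P(H|E) = P(E|H) × P(H) / P(E)

Rearranging for P(H):
P(H) = P(H|E) × P(E) / P(E|H)
     = 0.7429 × 0.5143 / 0.8375
     = 0.38207347 / 0.8375
     = 0.4562


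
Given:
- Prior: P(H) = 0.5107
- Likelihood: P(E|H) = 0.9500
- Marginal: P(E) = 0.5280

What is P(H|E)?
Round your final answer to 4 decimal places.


Using Bayes' theorem:

P(H|E) = P(E|H) × P(H) / P(E)
       = 0.9500 × 0.5107 / 0.5280
       = 0.48516500 / 0.5280
       = 0.9189

The evidence strengthens our belief in H.
Prior: 0.5107 → Posterior: 0.9189


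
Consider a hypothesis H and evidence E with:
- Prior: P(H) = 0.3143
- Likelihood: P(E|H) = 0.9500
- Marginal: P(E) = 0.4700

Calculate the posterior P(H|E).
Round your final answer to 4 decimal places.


Using Bayes' theorem:

P(H|E) = P(E|H) × P(H) / P(E)
       = 0.9500 × 0.3143 / 0.4700
       = 0.29858500 / 0.4700
       = 0.6353

The evidence strengthens our belief in H.
Prior: 0.3143 → Posterior: 0.6353


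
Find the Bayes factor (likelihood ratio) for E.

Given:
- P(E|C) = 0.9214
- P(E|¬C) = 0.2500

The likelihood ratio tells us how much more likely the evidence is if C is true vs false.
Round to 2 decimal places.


Likelihood Ratio (LR) = P(E|C) / P(E|¬C)

LR = 0.9214 / 0.2500
   = 3.69

The evidence is 3.69 times more likely if C is true than if C is false.
Because LR exceeds 1, E is evidence for C.


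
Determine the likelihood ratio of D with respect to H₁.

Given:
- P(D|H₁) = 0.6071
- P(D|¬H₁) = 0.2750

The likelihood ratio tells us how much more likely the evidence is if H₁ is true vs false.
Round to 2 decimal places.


Likelihood Ratio (LR) = P(D|H₁) / P(D|¬H₁)

LR = 0.6071 / 0.2750
   = 2.21

The evidence is 2.21 times more likely if H₁ is true than if H₁ is false.
Because LR exceeds 1, D is evidence for H₁.


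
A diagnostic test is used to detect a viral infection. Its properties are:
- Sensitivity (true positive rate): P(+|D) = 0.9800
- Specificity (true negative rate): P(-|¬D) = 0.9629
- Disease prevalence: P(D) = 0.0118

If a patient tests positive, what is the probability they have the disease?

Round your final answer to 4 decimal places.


Let D = has disease, + = positive test

Given:
- P(D) = 0.0118 (prevalence)
- P(+|D) = 0.9800 (sensitivity)
- P(-|¬D) = 0.9629 (specificity)
- P(+|¬D) = 0.0371 (false positive rate = 1 - specificity)

Step 1: Find P(+)
P(+) = P(+|D)P(D) + P(+|¬D)P(¬D)
     = 0.9800 × 0.0118 + 0.0371 × 0.9882
     = 0.01156400 + 0.03666222
     = 0.04822622

Step 2: Apply Bayes' theorem for P(D|+)
P(D|+) = P(+|D)P(D) / P(+)
       = 0.01156400 / 0.04822622
       = 0.2398


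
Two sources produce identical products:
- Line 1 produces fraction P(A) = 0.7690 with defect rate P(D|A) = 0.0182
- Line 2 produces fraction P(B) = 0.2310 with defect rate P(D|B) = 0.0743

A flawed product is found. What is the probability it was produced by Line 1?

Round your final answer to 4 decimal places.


Let A = from Line 1, D = flawed

Given:
- P(A) = 0.7690, P(B) = 0.2310
- P(D|A) = 0.0182, P(D|B) = 0.0743

Step 1: Find P(D)
P(D) = P(D|A)P(A) + P(D|B)P(B)
     = 0.0182 × 0.7690 + 0.0743 × 0.2310
     = 0.01399580 + 0.01716330
     = 0.03115910

Step 2: Apply Bayes' theorem
P(A|D) = P(D|A)P(A) / P(D)
       = 0.01399580 / 0.03115910
       = 0.4492


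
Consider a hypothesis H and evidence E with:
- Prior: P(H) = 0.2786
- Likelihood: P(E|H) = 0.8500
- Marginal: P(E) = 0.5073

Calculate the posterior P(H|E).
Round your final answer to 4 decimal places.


Using Bayes' theorem:

P(H|E) = P(E|H) × P(H) / P(E)
       = 0.8500 × 0.2786 / 0.5073
       = 0.23681000 / 0.5073
       = 0.4668

The evidence strengthens our belief in H.
Prior: 0.2786 → Posterior: 0.4668


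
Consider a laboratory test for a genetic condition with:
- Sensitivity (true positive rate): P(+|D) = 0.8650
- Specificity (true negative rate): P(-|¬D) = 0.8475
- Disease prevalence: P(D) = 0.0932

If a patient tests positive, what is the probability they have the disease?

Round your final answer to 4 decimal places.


Let D = has disease, + = positive test

Given:
- P(D) = 0.0932 (prevalence)
- P(+|D) = 0.8650 (sensitivity)
- P(-|¬D) = 0.8475 (specificity)
- P(+|¬D) = 0.1525 (false positive rate = 1 - specificity)

Step 1: Find P(+)
P(+) = P(+|D)P(D) + P(+|¬D)P(¬D)
     = 0.8650 × 0.0932 + 0.1525 × 0.9068
     = 0.08061800 + 0.13828700
     = 0.21890500

Step 2: Apply Bayes' theorem for P(D|+)
P(D|+) = P(+|D)P(D) / P(+)
       = 0.08061800 / 0.21890500
       = 0.3683


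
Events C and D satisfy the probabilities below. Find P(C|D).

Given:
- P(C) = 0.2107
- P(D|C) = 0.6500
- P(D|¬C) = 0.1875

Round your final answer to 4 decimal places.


Bayes' theorem: P(C|D) = P(D|C) × P(C) / P(D)

Step 1: Calculate P(D) using law of total probability
P(D) = P(D|C)P(C) + P(D|¬C)P(¬C)
     = 0.6500 × 0.2107 + 0.1875 × 0.7893
     = 0.13695500 + 0.14799375
     = 0.28494875

Step 2: Apply Bayes' theorem
P(C|D) = P(D|C) × P(C) / P(D)
       = 0.13695500 / 0.28494875
       = 0.4806


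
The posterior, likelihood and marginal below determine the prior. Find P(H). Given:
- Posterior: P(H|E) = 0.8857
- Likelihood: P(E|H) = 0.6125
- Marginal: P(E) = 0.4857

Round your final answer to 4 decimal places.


From Bayes' theorem: P(H|E) = P(E|H) × P(H) / P(E)

Rearranging for P(H):
P(H) = P(H|E) × P(E) / P(E|H)
     = 0.8857 × 0.4857 / 0.6125
     = 0.43018449 / 0.6125
     = 0.7023


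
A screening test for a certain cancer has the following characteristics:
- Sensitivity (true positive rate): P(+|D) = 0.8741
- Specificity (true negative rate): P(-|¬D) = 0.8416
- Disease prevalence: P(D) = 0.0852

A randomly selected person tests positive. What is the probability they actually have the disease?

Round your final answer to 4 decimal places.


Let D = has disease, + = positive test

Given:
- P(D) = 0.0852 (prevalence)
- P(+|D) = 0.8741 (sensitivity)
- P(-|¬D) = 0.8416 (specificity)
- P(+|¬D) = 0.1584 (false positive rate = 1 - specificity)

Step 1: Find P(+)
P(+) = P(+|D)P(D) + P(+|¬D)P(¬D)
     = 0.8741 × 0.0852 + 0.1584 × 0.9148
     = 0.07447332 + 0.14490432
     = 0.21937764

Step 2: Apply Bayes' theorem for P(D|+)
P(D|+) = P(+|D)P(D) / P(+)
       = 0.07447332 / 0.21937764
       = 0.3395


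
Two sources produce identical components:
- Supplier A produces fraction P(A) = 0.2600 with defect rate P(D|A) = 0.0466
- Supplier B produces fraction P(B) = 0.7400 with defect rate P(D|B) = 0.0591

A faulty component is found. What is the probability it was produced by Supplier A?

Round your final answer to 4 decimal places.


Let A = from Supplier A, D = faulty

Given:
- P(A) = 0.2600, P(B) = 0.7400
- P(D|A) = 0.0466, P(D|B) = 0.0591

Step 1: Find P(D)
P(D) = P(D|A)P(A) + P(D|B)P(B)
     = 0.0466 × 0.2600 + 0.0591 × 0.7400
     = 0.01211600 + 0.04373400
     = 0.05585000

Step 2: Apply Bayes' theorem
P(A|D) = P(D|A)P(A) / P(D)
       = 0.01211600 / 0.05585000
       = 0.2169


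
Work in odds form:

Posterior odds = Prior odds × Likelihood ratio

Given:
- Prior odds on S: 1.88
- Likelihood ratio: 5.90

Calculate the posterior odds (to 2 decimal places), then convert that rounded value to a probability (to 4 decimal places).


Step 1: Calculate posterior odds
Posterior odds = Prior odds × LR
               = 1.88 × 5.90
               = 11.09

Step 2: Convert to probability
P(S|E) = Posterior odds / (1 + Posterior odds)
       = 11.09 / (1 + 11.09)
       = 11.09 / 12.09
       = 0.9173

The evidence increased P(S) from 0.6528 to 0.9173.


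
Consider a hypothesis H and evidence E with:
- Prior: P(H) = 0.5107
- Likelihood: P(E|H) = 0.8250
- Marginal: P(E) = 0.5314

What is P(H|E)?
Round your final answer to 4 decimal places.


Using Bayes' theorem:

P(H|E) = P(E|H) × P(H) / P(E)
       = 0.8250 × 0.5107 / 0.5314
       = 0.42132750 / 0.5314
       = 0.7929

The evidence strengthens our belief in H.
Prior: 0.5107 → Posterior: 0.7929


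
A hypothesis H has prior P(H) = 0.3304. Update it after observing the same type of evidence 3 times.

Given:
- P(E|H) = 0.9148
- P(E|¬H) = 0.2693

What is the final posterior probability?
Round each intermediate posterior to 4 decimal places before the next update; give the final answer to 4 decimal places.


Sequential Bayesian updating:

Initial prior: P(H) = 0.3304

Update 1:
  P(E) = 0.9148 × 0.3304 + 0.2693 × 0.6696 = 0.30224992 + 0.18032328 = 0.48257320
  P(H|E) = 0.30224992 / 0.48257320 = 0.6263

Update 2:
  P(E) = 0.9148 × 0.6263 + 0.2693 × 0.3737 = 0.57293924 + 0.10063741 = 0.67357665
  P(H|E) = 0.57293924 / 0.67357665 = 0.8506

Update 3:
  P(E) = 0.9148 × 0.8506 + 0.2693 × 0.1494 = 0.77812888 + 0.04023342 = 0.81836230
  P(H|E) = 0.77812888 / 0.81836230 = 0.9508

Final posterior: 0.9508


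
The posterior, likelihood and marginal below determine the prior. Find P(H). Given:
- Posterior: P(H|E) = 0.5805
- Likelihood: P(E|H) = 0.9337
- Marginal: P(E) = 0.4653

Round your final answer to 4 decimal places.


From Bayes' theorem: P(H|E) = P(E|H) × P(H) / P(E)

Rearranging for P(H):
P(H) = P(H|E) × P(E) / P(E|H)
     = 0.5805 × 0.4653 / 0.9337
     = 0.27010665 / 0.9337
     = 0.2893


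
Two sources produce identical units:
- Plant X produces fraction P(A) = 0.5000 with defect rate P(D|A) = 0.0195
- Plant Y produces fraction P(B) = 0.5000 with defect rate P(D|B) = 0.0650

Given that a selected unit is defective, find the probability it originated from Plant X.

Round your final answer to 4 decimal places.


Let A = from Plant X, D = defective

Given:
- P(A) = 0.5000, P(B) = 0.5000
- P(D|A) = 0.0195, P(D|B) = 0.0650

Step 1: Find P(D)
P(D) = P(D|A)P(A) + P(D|B)P(B)
     = 0.0195 × 0.5000 + 0.0650 × 0.5000
     = 0.00975000 + 0.03250000
     = 0.04225000

Step 2: Apply Bayes' theorem
P(A|D) = P(D|A)P(A) / P(D)
       = 0.00975000 / 0.04225000
       = 0.2308


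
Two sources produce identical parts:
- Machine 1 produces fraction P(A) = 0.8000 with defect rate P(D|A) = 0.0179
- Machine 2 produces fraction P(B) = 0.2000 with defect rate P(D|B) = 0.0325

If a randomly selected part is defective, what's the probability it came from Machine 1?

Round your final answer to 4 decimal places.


Let A = from Machine 1, D = defective

Given:
- P(A) = 0.8000, P(B) = 0.2000
- P(D|A) = 0.0179, P(D|B) = 0.0325

Step 1: Find P(D)
P(D) = P(D|A)P(A) + P(D|B)P(B)
     = 0.0179 × 0.8000 + 0.0325 × 0.2000
     = 0.01432000 + 0.00650000
     = 0.02082000

Step 2: Apply Bayes' theorem
P(A|D) = P(D|A)P(A) / P(D)
       = 0.01432000 / 0.02082000
       = 0.6878


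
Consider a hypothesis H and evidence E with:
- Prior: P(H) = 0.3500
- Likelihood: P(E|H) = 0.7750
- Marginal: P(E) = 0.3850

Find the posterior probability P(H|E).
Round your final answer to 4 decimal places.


Using Bayes' theorem:

P(H|E) = P(E|H) × P(H) / P(E)
       = 0.7750 × 0.3500 / 0.3850
       = 0.27125000 / 0.3850
       = 0.7045

The evidence strengthens our belief in H.
Prior: 0.3500 → Posterior: 0.7045


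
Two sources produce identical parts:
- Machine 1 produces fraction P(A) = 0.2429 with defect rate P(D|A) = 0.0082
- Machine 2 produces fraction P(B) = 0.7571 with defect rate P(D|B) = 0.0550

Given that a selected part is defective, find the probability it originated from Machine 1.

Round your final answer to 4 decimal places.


Let A = from Machine 1, D = defective

Given:
- P(A) = 0.2429, P(B) = 0.7571
- P(D|A) = 0.0082, P(D|B) = 0.0550

Step 1: Find P(D)
P(D) = P(D|A)P(A) + P(D|B)P(B)
     = 0.0082 × 0.2429 + 0.0550 × 0.7571
     = 0.00199178 + 0.04164050
     = 0.04363228

Step 2: Apply Bayes' theorem
P(A|D) = P(D|A)P(A) / P(D)
       = 0.00199178 / 0.04363228
       = 0.0456


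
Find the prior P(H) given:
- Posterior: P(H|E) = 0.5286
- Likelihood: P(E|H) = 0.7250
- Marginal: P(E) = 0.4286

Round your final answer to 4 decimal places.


From Bayes' theorem: P(H|E) = P(E|H) × P(H) / P(E)

Rearranging for P(H):
P(H) = P(H|E) × P(E) / P(E|H)
     = 0.5286 × 0.4286 / 0.7250
     = 0.22655796 / 0.7250
     = 0.3125


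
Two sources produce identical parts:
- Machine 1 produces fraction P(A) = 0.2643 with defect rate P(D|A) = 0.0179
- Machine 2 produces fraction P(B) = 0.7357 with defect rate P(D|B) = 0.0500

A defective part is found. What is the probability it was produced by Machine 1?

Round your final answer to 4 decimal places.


Let A = from Machine 1, D = defective

Given:
- P(A) = 0.2643, P(B) = 0.7357
- P(D|A) = 0.0179, P(D|B) = 0.0500

Step 1: Find P(D)
P(D) = P(D|A)P(A) + P(D|B)P(B)
     = 0.0179 × 0.2643 + 0.0500 × 0.7357
     = 0.00473097 + 0.03678500
     = 0.04151597

Step 2: Apply Bayes' theorem
P(A|D) = P(D|A)P(A) / P(D)
       = 0.00473097 / 0.04151597
       = 0.1140


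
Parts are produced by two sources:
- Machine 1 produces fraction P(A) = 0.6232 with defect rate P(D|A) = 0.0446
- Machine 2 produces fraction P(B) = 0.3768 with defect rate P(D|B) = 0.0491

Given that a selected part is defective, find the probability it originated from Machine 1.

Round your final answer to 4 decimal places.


Let A = from Machine 1, D = defective

Given:
- P(A) = 0.6232, P(B) = 0.3768
- P(D|A) = 0.0446, P(D|B) = 0.0491

Step 1: Find P(D)
P(D) = P(D|A)P(A) + P(D|B)P(B)
     = 0.0446 × 0.6232 + 0.0491 × 0.3768
     = 0.02779472 + 0.01850088
     = 0.04629560

Step 2: Apply Bayes' theorem
P(A|D) = P(D|A)P(A) / P(D)
       = 0.02779472 / 0.04629560
       = 0.6004
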